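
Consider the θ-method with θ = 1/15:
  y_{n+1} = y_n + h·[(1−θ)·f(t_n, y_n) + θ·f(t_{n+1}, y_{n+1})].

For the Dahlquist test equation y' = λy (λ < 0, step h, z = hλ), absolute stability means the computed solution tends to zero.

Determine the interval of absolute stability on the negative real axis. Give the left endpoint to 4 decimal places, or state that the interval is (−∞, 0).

On y'=λy, z=hλ:
  y_{n+1} = y_n + z·[14/15·y_n + 1/15·y_{n+1}] ⇒ (1 − 1/15z)y_{n+1} = (1 + 14/15z)y_n
  ⇒ R(z) = (1 + 14/15z)/(1 − 1/15z).

Boundary: |R(x)|=1, x<0.
x=-0.69: |R|=0.3403
R=−1: 1+14/15x = −1+1/15x ⇒ -13/15x=2 ⇒ x=2/(-13/15)=-2.3077
Confirm numerically:
  x=-2.160: |R|=0.88811 <1
  x=-1.384: |R|=0.26709 <1
  x=-1.156: |R|=0.07329 <1
  x=-0.989: |R|=0.07217 <1
  x=-2.781: |R|=1.34604 >1
  x=-2.769: |R|=1.33750 >1
  x=-2.678: |R|=1.27232 >1
Stable set (-2.3077, 0).

z∈(-2.3077,0).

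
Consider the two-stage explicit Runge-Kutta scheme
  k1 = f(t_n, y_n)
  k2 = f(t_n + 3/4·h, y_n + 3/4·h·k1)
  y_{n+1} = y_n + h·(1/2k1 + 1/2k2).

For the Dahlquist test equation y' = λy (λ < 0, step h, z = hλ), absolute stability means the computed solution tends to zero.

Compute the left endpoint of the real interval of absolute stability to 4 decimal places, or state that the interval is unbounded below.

With y'=λy (z=hλ):
  k1=λy_n ⇒ h·k1=z·y_n;  k2=λ(1+3/4z)y_n ⇒ h·k2=z(1+3/4z)y_n
  y_{n+1}/y_n = 1 + 1/2z + 1/2z(1+3/4z) = 1 + z + 3/8z²
  ⇒ R(z) = 1 + z + 3/8z².

Boundary: |R(x)|=1, x<0.
x=-0.65: |R|=0.5084
R=1: x+3/8x²=0 ⇒ x=−8/3=-2.6667; min R=1−1/(4·3/8)=0.3333>−1
Confirm numerically:
  x=-2.499: |R|=0.84288 <1
  x=-2.450: |R|=0.80094 <1
  x=-2.426: |R|=0.78105 <1
  x=-3.076: |R|=1.47217 >1
  x=-2.965: |R|=1.33171 >1
Stable set (-2.6667, 0).

left endpoint -2.6667.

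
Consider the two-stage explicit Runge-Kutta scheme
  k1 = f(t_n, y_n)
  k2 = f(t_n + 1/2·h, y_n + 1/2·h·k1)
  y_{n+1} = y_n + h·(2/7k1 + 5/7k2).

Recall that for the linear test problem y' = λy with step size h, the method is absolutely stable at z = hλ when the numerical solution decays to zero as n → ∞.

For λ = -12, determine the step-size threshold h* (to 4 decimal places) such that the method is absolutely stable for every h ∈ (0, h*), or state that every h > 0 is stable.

On y'=λy, z=hλ:
  k1=λy_n ⇒ h·k1=z·y_n;  k2=λ(1+1/2z)y_n ⇒ h·k2=z(1+1/2z)y_n
  y_{n+1}/y_n = 1 + 2/7z + 5/7z(1+1/2z) = 1 + z + 5/14z²
  so R(z) = 1 + z + 5/14z².

Boundary: |R(x)|=1, x<0.
x=-1.25: |R|=0.3080
R=1: x+5/14x²=0 ⇒ x=−14/5=-2.8000; min R=1−1/(4·5/14)=0.3000>−1
Confirm numerically:
  x=-2.520: |R|=0.74800 <1
  x=-2.014: |R|=0.43464 <1
  x=-1.430: |R|=0.30032 <1
  x=-1.394: |R|=0.30001 <1
  x=-3.139: |R|=1.38004 >1
  x=-2.930: |R|=1.13604 >1
  x=-2.850: |R|=1.05089 >1
Interval (-2.8000, 0).

(-2.8000,0); λ=-12 ⇒ h* = (14/5)/12 = 0.2333.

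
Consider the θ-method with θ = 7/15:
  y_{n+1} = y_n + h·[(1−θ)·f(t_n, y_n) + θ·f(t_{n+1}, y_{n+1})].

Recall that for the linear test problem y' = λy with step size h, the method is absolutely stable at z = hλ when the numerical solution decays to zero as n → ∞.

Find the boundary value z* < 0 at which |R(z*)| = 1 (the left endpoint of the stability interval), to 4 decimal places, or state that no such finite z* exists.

left endpoint -30.0000.

Set f=λy, z=hλ:
  y_{n+1} = y_n + z·[8/15·y_n + 7/15·y_{n+1}] ⇒ (1 − 7/15z)y_{n+1} = (1 + 8/15z)y_n
  so R(z) = (1 + 8/15z)/(1 − 7/15z).

Need |R(x)|<1, x<0.
x=-0.33: |R|=0.7140
R=−1: 1+8/15x = −1+7/15x ⇒ -1/15x=2 ⇒ x=2/(-1/15)=-30.0000
Confirm numerically:
  x=-24.514: |R|=0.97060 <1
  x=-19.367: |R|=0.92938 <1
  x=-17.995: |R|=0.91484 <1
  x=-16.286: |R|=0.89369 <1
  x=-30.411: |R|=1.00180 >1
  x=-30.277: |R|=1.00122 >1
  x=-30.034: |R|=1.00015 >1
Stable set (-30.0000, 0).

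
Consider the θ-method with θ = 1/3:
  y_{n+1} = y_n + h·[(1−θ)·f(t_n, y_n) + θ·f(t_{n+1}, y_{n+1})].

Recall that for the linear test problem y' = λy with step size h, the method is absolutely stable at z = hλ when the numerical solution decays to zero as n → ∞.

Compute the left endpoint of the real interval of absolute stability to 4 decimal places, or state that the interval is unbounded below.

left endpoint -6.0000.

Set f=λy, z=hλ:
  y_{n+1} = y_n + z·[2/3·y_n + 1/3·y_{n+1}] ⇒ (1 − 1/3z)y_{n+1} = (1 + 2/3z)y_n
  so R(z) = (1 + 2/3z)/(1 − 1/3z).

Find x<0 with |R(x)|<1.
x=-0.31: |R|=0.7190
R=−1: 1+2/3x = −1+1/3x ⇒ -1/3x=2 ⇒ x=2/(-1/3)=-6.0000
Confirm numerically:
  x=-5.759: |R|=0.97249 <1
  x=-4.725: |R|=0.83495 <1
  x=-3.304: |R|=0.57234 <1
  x=-3.213: |R|=0.55142 <1
  x=-6.569: |R|=1.05946 >1
  x=-6.519: |R|=1.05452 >1
Interval (-6.0000, 0).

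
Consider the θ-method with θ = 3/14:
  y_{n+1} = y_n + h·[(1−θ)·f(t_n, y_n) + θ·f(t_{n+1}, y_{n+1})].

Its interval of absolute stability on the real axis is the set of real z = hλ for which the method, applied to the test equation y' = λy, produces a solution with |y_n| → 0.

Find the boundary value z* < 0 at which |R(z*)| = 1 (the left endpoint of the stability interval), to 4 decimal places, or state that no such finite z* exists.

Set f=λy, z=hλ:
  y_{n+1} = y_n + z·[11/14·y_n + 3/14·y_{n+1}] ⇒ (1 − 3/14z)y_{n+1} = (1 + 11/14z)y_n
  so R(z) = (1 + 11/14z)/(1 − 3/14z).

Need |R(x)|<1, x<0.
x=-1.61: |R|=0.1970
R=−1: 1+11/14x = −1+3/14x ⇒ -4/7x=2 ⇒ x=2/(-4/7)=-3.5000
Confirm numerically:
  x=-2.855: |R|=0.77133 <1
  x=-2.791: |R|=0.74648 <1
  x=-2.244: |R|=0.51534 <1
  x=-1.822: |R|=0.31039 <1
  x=-4.096: |R|=1.18138 >1
  x=-4.030: |R|=1.16251 >1
Interval (-3.5000, 0).

z* = -3.5000.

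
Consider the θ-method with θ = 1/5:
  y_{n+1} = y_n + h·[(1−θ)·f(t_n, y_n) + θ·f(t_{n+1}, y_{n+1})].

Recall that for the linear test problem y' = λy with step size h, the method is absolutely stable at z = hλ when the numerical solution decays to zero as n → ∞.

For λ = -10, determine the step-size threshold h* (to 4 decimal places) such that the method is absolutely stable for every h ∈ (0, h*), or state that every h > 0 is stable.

Test eqn y'=λy, z=hλ:
  y_{n+1} = y_n + z·[4/5·y_n + 1/5·y_{n+1}] ⇒ (1 − 1/5z)y_{n+1} = (1 + 4/5z)y_n
  so R(z) = (1 + 4/5z)/(1 − 1/5z).

Need |R(x)|<1, x<0.
x=-1.71: |R|=0.2742
R=−1: 1+4/5x = −1+1/5x ⇒ -3/5x=2 ⇒ x=2/(-3/5)=-3.3333
Confirm numerically:
  x=-2.082: |R|=0.46992 <1
  x=-1.539: |R|=0.17679 <1
  x=-1.498: |R|=0.15266 <1
  x=-1.341: |R|=0.05740 <1
  x=-3.708: |R|=1.12908 >1
  x=-3.632: |R|=1.10380 >1
  x=-3.526: |R|=1.06779 >1
Interval (-3.3333, 0).

(-3.3333,0); λ=-10 ⇒ h* = (10/3)/10 = 0.3333.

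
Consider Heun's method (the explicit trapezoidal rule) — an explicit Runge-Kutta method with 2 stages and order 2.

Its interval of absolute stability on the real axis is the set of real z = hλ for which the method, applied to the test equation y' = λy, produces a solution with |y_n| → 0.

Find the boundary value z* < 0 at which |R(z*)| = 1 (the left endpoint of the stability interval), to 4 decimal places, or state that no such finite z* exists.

left endpoint -2.0000.

Test eqn y'=λy, z=hλ:
  order 2, 2-stage ⇒ R(z)=1+z+z^2/2
  (e.g. R(-0.52)=0.61520, |R|=0.61520)

Need |R(x)|<1, x<0.
x=-0.52: |R|=0.6152
|R(-2.34)|=1.3978 |R(-2.3)|=1.3450 |R(-1.66)|=0.7178
Bisect:
  x_lo=-2.7721 |R|=2.0702  x_hi=-0.3604 |R|=0.7046
  mid=-1.56624 |R|=0.66031 →hi
  mid=-2.16918 |R|=1.18349 →lo
  mid=-1.86771 |R|=0.87646 →hi
  mid=-2.01845 |R|=1.01862 →lo
  mid=-1.94308 |R|=0.94470 →hi
  mid=-1.98076 |R|=0.98095 →hi
  mid=-1.99961 |R|=0.99961 →hi
  mid=-2.00903 |R|=1.00907 →lo
  mid=-2.00432 |R|=1.00432 →lo
  ...
  [-2.00005,-1.99990] ⇒ x*=-2.0000
Stable set (-2.0000, 0).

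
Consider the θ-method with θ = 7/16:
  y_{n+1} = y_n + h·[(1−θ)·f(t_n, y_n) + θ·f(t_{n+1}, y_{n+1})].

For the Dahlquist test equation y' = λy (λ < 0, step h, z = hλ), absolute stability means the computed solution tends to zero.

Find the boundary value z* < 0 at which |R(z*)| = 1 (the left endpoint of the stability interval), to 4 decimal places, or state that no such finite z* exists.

z* = -16.0000.

On y'=λy, z=hλ:
  y_{n+1} = y_n + z·[9/16·y_n + 7/16·y_{n+1}] ⇒ (1 − 7/16z)y_{n+1} = (1 + 9/16z)y_n
  so R(z) = (1 + 9/16z)/(1 − 7/16z).

Need |R(x)|<1, x<0.
x=-0.74: |R|=0.4410
R=−1: 1+9/16x = −1+7/16x ⇒ -1/8x=2 ⇒ x=2/(-1/8)=-16.0000
Confirm numerically:
  x=-15.743: |R|=0.99593 <1
  x=-14.611: |R|=0.97651 <1
  x=-11.648: |R|=0.91076 <1
  x=-16.299: |R|=1.00460 >1
  x=-16.241: |R|=1.00372 >1
  x=-16.085: |R|=1.00132 >1
Stable set (-16.0000, 0).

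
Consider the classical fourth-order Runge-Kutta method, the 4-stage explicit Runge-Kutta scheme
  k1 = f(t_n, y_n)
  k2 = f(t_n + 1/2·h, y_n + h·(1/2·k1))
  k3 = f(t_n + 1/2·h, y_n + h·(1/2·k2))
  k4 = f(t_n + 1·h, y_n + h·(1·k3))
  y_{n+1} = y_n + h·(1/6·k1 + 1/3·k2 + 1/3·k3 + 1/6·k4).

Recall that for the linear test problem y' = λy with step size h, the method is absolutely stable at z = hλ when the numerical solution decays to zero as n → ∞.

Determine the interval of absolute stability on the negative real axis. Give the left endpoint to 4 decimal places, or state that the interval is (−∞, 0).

z∈(-2.7853,0).

Test eqn y'=λy, z=hλ:
  order 4, 4-stage ⇒ R(z)=1+z+z^2/2+z^3/6+z^4/24
  (e.g. R(-0.56)=0.57163, |R|=0.57163)

Find x<0 with |R(x)|<1.
x=-0.56: |R|=0.5716
|R(-3.11)|=1.6106 |R(-2.41)|=0.5667 |R(-1.14)|=0.3332
Bisect:
  x_lo=-3.4288 |R|=2.4902  x_hi=-0.3966 |R|=0.6727
  mid=-1.91271 |R|=0.30794 →hi
  mid=-2.67077 |R|=0.84063 →hi
  mid=-3.04980 |R|=1.47775 →lo
  mid=-2.86029 |R|=1.11908 →lo
  mid=-2.76553 |R|=0.97061 →hi
  mid=-2.81291 |R|=1.04244 →lo
  mid=-2.78922 |R|=1.00593 →lo
  mid=-2.77737 |R|=0.98813 →hi
  mid=-2.78330 |R|=0.99699 →hi
  ...
  [-2.78533,-2.78515] ⇒ x*=-2.7853
Interval (-2.7853, 0).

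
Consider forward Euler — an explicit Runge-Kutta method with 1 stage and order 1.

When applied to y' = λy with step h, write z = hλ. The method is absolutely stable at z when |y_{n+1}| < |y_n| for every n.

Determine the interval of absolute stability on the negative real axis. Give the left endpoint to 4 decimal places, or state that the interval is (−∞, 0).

z∈(-2.0000,0).

With y'=λy (z=hλ):
  order 1, 1-stage ⇒ R(z)=1+z
  (e.g. R(-0.74)=0.26000, |R|=0.26000)

Boundary: |R(x)|=1, x<0.
x=-0.74: |R|=0.2600
|R(-0.83)|=0.1700 |R(-0.53)|=0.4700 |R(-0.52)|=0.4800
Bisect:
  x_lo=-2.4308 |R|=1.4308  x_hi=-0.3801 |R|=0.6199
  mid=-1.40549 |R|=0.40549 →hi
  mid=-1.91816 |R|=0.91816 →hi
  mid=-2.17450 |R|=1.17450 →lo
  mid=-2.04633 |R|=1.04633 →lo
  mid=-1.98225 |R|=0.98225 →hi
  mid=-2.01429 |R|=1.01429 →lo
  mid=-1.99827 |R|=0.99827 →hi
  mid=-2.00628 |R|=1.00628 →lo
  mid=-2.00227 |R|=1.00227 →lo
  ...
  [-2.00002,-1.99989] ⇒ x*=-2.0000
Interval (-2.0000, 0).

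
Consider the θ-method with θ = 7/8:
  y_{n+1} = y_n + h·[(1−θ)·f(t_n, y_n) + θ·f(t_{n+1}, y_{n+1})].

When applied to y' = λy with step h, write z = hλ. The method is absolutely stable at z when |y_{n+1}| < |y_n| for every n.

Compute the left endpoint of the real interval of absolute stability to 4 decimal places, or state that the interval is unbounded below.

On y'=λy, z=hλ:
  y_{n+1} = y_n + z·[1/8·y_n + 7/8·y_{n+1}] ⇒ (1 − 7/8z)y_{n+1} = (1 + 1/8z)y_n
  R(z) = (1 + 1/8z)/(1 − 7/8z).

Solve |R(x)|<1 on ℝ⁻.
x=-0.49: |R|=0.6570
x=-2: |R|=0.2727
x=-10: |R|=0.0256
x=-100: |R|=0.1299
θ=7/8≥1/2 ⇒ |1+1/8x|<|1−7/8x| ∀x<0 ⇒ stable on all of ℝ⁻.

interval (−∞, 0).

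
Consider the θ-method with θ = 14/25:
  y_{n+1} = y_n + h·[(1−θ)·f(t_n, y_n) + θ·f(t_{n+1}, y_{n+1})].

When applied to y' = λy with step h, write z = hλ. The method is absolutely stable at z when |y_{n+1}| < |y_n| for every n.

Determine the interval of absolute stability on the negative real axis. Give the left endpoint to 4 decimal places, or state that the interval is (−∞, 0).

On y'=λy, z=hλ:
  y_{n+1} = y_n + z·[11/25·y_n + 14/25·y_{n+1}] ⇒ (1 − 14/25z)y_{n+1} = (1 + 11/25z)y_n
  so R(z) = (1 + 11/25z)/(1 − 14/25z).

Find x<0 with |R(x)|<1.
x=-0.96: |R|=0.3757
x=-2: |R|=0.0566
x=-10: |R|=0.5152
x=-100: |R|=0.7544
θ=14/25≥1/2 ⇒ |1+11/25x|<|1−14/25x| ∀x<0 ⇒ stable on all of ℝ⁻.

unbounded; (−∞, 0).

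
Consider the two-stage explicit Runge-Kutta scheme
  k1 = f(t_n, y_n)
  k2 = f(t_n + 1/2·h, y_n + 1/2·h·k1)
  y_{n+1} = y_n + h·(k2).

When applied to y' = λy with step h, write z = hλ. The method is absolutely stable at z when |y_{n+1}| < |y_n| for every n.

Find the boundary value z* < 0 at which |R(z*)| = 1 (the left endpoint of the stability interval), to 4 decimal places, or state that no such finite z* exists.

left endpoint -2.0000.

Set f=λy, z=hλ:
  k1=λy_n ⇒ h·k1=z·y_n;  k2=λ(1+1/2z)y_n ⇒ h·k2=z(1+1/2z)y_n
  y_{n+1}/y_n = 1 + z(1+1/2z) = 1 + z + 1/2z²
  ⇒ R(z) = 1 + z + 1/2z².

Boundary: |R(x)|=1, x<0.
x=-1.61: |R|=0.6861
R=1: x+1/2x²=0 ⇒ x=−2=-2.0000; min R=1−1/(4·1/2)=0.5000>−1
Confirm numerically:
  x=-1.012: |R|=0.50007 <1
  x=-0.919: |R|=0.50328 <1
  x=-0.890: |R|=0.50605 <1
  x=-0.857: |R|=0.51022 <1
  x=-2.350: |R|=1.41125 >1
  x=-2.114: |R|=1.12050 >1
Stable set (-2.0000, 0).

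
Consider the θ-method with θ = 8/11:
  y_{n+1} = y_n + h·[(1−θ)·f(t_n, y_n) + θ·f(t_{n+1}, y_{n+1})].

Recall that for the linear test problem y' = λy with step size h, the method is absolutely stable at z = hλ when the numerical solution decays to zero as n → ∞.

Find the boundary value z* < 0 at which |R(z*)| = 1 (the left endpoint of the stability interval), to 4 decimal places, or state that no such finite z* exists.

With y'=λy (z=hλ):
  y_{n+1} = y_n + z·[3/11·y_n + 8/11·y_{n+1}] ⇒ (1 − 8/11z)y_{n+1} = (1 + 3/11z)y_n
  Hence R(z) = (1 + 3/11z)/(1 − 8/11z).

Solve |R(x)|<1 on ℝ⁻.
x=-0.35: |R|=0.7210
x=-2: |R|=0.1852
x=-10: |R|=0.2088
x=-100: |R|=0.3564
θ=8/11≥1/2 ⇒ |1+3/11x|<|1−8/11x| ∀x<0 ⇒ unbounded interval.

(−∞, 0) — no finite endpoint.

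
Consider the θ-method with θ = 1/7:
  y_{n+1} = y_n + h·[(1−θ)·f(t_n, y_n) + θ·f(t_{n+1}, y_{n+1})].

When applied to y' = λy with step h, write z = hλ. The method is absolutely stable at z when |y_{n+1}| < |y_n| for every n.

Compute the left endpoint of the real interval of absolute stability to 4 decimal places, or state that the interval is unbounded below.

left endpoint -2.8000.

On y'=λy, z=hλ:
  y_{n+1} = y_n + z·[6/7·y_n + 1/7·y_{n+1}] ⇒ (1 − 1/7z)y_{n+1} = (1 + 6/7z)y_n
  R(z) = (1 + 6/7z)/(1 − 1/7z).

Need |R(x)|<1, x<0.
x=-1.27: |R|=0.0750
R=−1: 1+6/7x = −1+1/7x ⇒ -5/7x=2 ⇒ x=2/(-5/7)=-2.8000
Confirm numerically:
  x=-2.301: |R|=0.73175 <1
  x=-2.041: |R|=0.58025 <1
  x=-1.738: |R|=0.39231 <1
  x=-1.288: |R|=0.08784 <1
  x=-3.383: |R|=1.28075 >1
  x=-3.285: |R|=1.23578 >1
  x=-3.226: |R|=1.20829 >1
So |R|<1 on (-2.8000, 0).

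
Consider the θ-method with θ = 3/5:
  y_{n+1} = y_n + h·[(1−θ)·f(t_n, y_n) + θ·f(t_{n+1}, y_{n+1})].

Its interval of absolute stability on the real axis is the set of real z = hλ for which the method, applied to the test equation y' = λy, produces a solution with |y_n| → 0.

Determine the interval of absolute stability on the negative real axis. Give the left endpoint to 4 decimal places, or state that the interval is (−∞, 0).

Set f=λy, z=hλ:
  y_{n+1} = y_n + z·[2/5·y_n + 3/5·y_{n+1}] ⇒ (1 − 3/5z)y_{n+1} = (1 + 2/5z)y_n
  R(z) = (1 + 2/5z)/(1 − 3/5z).

Solve |R(x)|<1 on ℝ⁻.
x=-0.31: |R|=0.7386
x=-2: |R|=0.0909
x=-10: |R|=0.4286
x=-100: |R|=0.6393
θ=3/5≥1/2 ⇒ |1+2/5x|<|1−3/5x| ∀x<0 ⇒ stable on all of ℝ⁻.

(−∞, 0) — no finite endpoint.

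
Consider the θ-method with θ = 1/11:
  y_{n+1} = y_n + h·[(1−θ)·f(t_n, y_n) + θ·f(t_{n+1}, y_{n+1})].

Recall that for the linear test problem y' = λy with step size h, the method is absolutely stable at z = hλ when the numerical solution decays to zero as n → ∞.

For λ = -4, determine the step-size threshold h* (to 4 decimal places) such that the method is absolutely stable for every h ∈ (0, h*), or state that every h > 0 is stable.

(-2.4444,0); λ=-4 ⇒ h* = (22/9)/4 = 0.6111.

On y'=λy, z=hλ:
  y_{n+1} = y_n + z·[10/11·y_n + 1/11·y_{n+1}] ⇒ (1 − 1/11z)y_{n+1} = (1 + 10/11z)y_n
  R(z) = (1 + 10/11z)/(1 − 1/11z).

Solve |R(x)|<1 on ℝ⁻.
x=-1.7: |R|=0.4724
R=−1: 1+10/11x = −1+1/11x ⇒ -9/11x=2 ⇒ x=2/(-9/11)=-2.4444
Confirm numerically:
  x=-1.971: |R|=0.67150 <1
  x=-1.639: |R|=0.42646 <1
  x=-1.133: |R|=0.02720 <1
  x=-2.956: |R|=1.32989 >1
  x=-2.829: |R|=1.25027 >1
  x=-2.619: |R|=1.11535 >1
So |R|<1 on (-2.4444, 0).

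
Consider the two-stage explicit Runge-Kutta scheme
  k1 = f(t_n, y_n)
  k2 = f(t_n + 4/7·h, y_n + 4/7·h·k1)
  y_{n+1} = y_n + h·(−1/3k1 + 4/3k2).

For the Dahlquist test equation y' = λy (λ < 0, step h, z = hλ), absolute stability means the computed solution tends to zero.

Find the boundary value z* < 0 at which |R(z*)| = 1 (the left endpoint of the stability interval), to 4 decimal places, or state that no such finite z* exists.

With y'=λy (z=hλ):
  k1=λy_n ⇒ h·k1=z·y_n;  k2=λ(1+4/7z)y_n ⇒ h·k2=z(1+4/7z)y_n
  y_{n+1}/y_n = 1 − 1/3z + 4/3z(1+4/7z) = 1 + z + 16/21z²
  R(z) = 1 + z + 16/21z².

Need |R(x)|<1, x<0.
x=-0.79: |R|=0.6855
R=1: x+16/21x²=0 ⇒ x=−21/16=-1.3125; min R=1−1/(4·16/21)=0.6719>−1
Confirm numerically:
  x=-1.046: |R|=0.78761 <1
  x=-0.870: |R|=0.70669 <1
  x=-0.853: |R|=0.70137 <1
  x=-0.719: |R|=0.67488 <1
  x=-1.741: |R|=1.56840 >1
  x=-1.520: |R|=1.24030 >1
  x=-1.360: |R|=1.04922 >1
So |R|<1 on (-1.3125, 0).

z* = -1.3125.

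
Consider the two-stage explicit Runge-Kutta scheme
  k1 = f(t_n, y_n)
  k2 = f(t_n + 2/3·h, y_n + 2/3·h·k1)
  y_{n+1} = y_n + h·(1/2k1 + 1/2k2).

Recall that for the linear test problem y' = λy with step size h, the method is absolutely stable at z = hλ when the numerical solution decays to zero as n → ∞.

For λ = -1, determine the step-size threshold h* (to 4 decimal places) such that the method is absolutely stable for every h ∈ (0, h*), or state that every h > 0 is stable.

(-3.0000,0); λ=-1 ⇒ h* = (3)/1 = 3.0000.

With y'=λy (z=hλ):
  k1=λy_n ⇒ h·k1=z·y_n;  k2=λ(1+2/3z)y_n ⇒ h·k2=z(1+2/3z)y_n
  y_{n+1}/y_n = 1 + 1/2z + 1/2z(1+2/3z) = 1 + z + 1/3z²
  so R(z) = 1 + z + 1/3z².

Solve |R(x)|<1 on ℝ⁻.
x=-1.51: |R|=0.2500
R=1: x+1/3x²=0 ⇒ x=−3=-3.0000; min R=1−1/(4·1/3)=0.2500>−1
Confirm numerically:
  x=-2.782: |R|=0.79784 <1
  x=-2.403: |R|=0.52180 <1
  x=-2.209: |R|=0.41756 <1
  x=-3.332: |R|=1.36874 >1
  x=-3.251: |R|=1.27200 >1
So |R|<1 on (-3.0000, 0).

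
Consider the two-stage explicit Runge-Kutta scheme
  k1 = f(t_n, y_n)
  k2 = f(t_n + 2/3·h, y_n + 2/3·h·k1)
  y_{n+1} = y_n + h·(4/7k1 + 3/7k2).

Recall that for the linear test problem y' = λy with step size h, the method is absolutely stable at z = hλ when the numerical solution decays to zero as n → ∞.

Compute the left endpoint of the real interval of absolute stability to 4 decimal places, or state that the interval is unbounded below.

z* = -3.5000.

Set f=λy, z=hλ:
  k1=λy_n ⇒ h·k1=z·y_n;  k2=λ(1+2/3z)y_n ⇒ h·k2=z(1+2/3z)y_n
  y_{n+1}/y_n = 1 + 4/7z + 3/7z(1+2/3z) = 1 + z + 2/7z²
  R(z) = 1 + z + 2/7z².

Find x<0 with |R(x)|<1.
x=-0.63: |R|=0.4834
R=1: x+2/7x²=0 ⇒ x=−7/2=-3.5000; min R=1−1/(4·2/7)=0.1250>−1
Confirm numerically:
  x=-3.029: |R|=0.59238 <1
  x=-2.746: |R|=0.40843 <1
  x=-2.291: |R|=0.20862 <1
  x=-3.718: |R|=1.23158 >1
  x=-3.570: |R|=1.07140 >1
  x=-3.557: |R|=1.05793 >1
Interval (-3.5000, 0).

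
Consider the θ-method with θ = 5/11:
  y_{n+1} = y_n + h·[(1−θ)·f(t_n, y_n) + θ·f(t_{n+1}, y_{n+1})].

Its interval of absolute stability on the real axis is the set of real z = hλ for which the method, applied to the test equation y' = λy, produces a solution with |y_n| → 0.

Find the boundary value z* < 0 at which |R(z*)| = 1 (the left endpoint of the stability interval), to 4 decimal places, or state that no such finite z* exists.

left endpoint -22.0000.

On y'=λy, z=hλ:
  y_{n+1} = y_n + z·[6/11·y_n + 5/11·y_{n+1}] ⇒ (1 − 5/11z)y_{n+1} = (1 + 6/11z)y_n
  Hence R(z) = (1 + 6/11z)/(1 − 5/11z).

Boundary: |R(x)|=1, x<0.
x=-1.38: |R|=0.1520
R=−1: 1+6/11x = −1+5/11x ⇒ -1/11x=2 ⇒ x=2/(-1/11)=-22.0000
Confirm numerically:
  x=-20.042: |R|=0.98239 <1
  x=-16.861: |R|=0.94608 <1
  x=-16.662: |R|=0.94340 <1
  x=-22.414: |R|=1.00336 >1
  x=-22.321: |R|=1.00262 >1
  x=-22.228: |R|=1.00187 >1
So |R|<1 on (-22.0000, 0).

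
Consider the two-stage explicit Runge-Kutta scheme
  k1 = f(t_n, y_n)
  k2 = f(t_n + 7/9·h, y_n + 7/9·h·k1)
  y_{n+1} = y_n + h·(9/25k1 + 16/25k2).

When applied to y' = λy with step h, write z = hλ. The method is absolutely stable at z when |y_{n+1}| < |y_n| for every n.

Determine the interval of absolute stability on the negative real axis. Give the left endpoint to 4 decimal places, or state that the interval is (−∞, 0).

(-2.0089, 0).

Set f=λy, z=hλ:
  k1=λy_n ⇒ h·k1=z·y_n;  k2=λ(1+7/9z)y_n ⇒ h·k2=z(1+7/9z)y_n
  y_{n+1}/y_n = 1 + 9/25z + 16/25z(1+7/9z) = 1 + z + 112/225z²
  R(z) = 1 + z + 112/225z².

Need |R(x)|<1, x<0.
x=-0.84: |R|=0.5112
R=1: x+112/225x²=0 ⇒ x=−225/112=-2.0089; min R=1−1/(4·112/225)=0.4978>−1
Confirm numerically:
  x=-1.634: |R|=0.69504 <1
  x=-1.051: |R|=0.49885 <1
  x=-0.942: |R|=0.49971 <1
  x=-2.259: |R|=1.28120 >1
  x=-2.029: |R|=1.02027 >1
So |R|<1 on (-2.0089, 0).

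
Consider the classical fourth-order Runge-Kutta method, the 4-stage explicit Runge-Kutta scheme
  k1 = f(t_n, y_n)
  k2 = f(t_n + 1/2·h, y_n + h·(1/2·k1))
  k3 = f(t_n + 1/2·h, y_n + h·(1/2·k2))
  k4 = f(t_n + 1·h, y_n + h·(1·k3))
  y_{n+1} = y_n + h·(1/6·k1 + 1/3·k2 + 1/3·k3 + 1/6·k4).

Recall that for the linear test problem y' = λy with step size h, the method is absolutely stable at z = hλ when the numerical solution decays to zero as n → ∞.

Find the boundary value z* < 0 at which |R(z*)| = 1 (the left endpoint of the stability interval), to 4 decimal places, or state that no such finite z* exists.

Set f=λy, z=hλ:
  order 4, 4-stage ⇒ R(z)=1+z+z^2/2+z^3/6+z^4/24
  (e.g. R(-1.59)=0.27041, |R|=0.27041)

Find x<0 with |R(x)|<1.
x=-1.59: |R|=0.2704
|R(-2.6)|=0.7547 |R(-2.56)|=0.7102 |R(-0.81)|=0.4474
Bisect:
  x_lo=-3.3119 |R|=2.1308  x_hi=-0.1178 |R|=0.8889
  mid=-1.71481 |R|=0.27535 →hi
  mid=-2.51333 |R|=0.66164 →hi
  mid=-2.91259 |R|=1.20952 →lo
  mid=-2.71296 |R|=0.89631 →hi
  mid=-2.81278 |R|=1.04223 →lo
  mid=-2.76287 |R|=0.96672 →hi
  mid=-2.78782 |R|=1.00382 →lo
  mid=-2.77535 |R|=0.98511 →hi
  mid=-2.78159 |R|=0.99442 →hi
  ...
  [-2.78548,-2.78529] ⇒ x*=-2.7853
Interval (-2.7853, 0).

left endpoint -2.7853.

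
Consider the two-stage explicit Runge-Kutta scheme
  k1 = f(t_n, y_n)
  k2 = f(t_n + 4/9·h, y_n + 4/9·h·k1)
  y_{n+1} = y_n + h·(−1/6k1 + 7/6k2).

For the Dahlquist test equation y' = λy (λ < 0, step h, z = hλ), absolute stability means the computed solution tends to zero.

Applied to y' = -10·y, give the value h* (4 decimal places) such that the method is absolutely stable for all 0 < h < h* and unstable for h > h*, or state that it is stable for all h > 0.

With y'=λy (z=hλ):
  k1=λy_n ⇒ h·k1=z·y_n;  k2=λ(1+4/9z)y_n ⇒ h·k2=z(1+4/9z)y_n
  y_{n+1}/y_n = 1 − 1/6z + 7/6z(1+4/9z) = 1 + z + 14/27z²
  so R(z) = 1 + z + 14/27z².

Solve |R(x)|<1 on ℝ⁻.
x=-0.32: |R|=0.7331
R=1: x+14/27x²=0 ⇒ x=−27/14=-1.9286; min R=1−1/(4·14/27)=0.5179>−1
Confirm numerically:
  x=-1.586: |R|=0.71828 <1
  x=-1.382: |R|=0.60833 <1
  x=-0.873: |R|=0.52218 <1
  x=-2.478: |R|=1.70595 >1
  x=-2.115: |R|=1.20445 >1
  x=-2.093: |R|=1.17845 >1
Interval (-1.9286, 0).

(-1.9286,0); λ=-10 ⇒ h* = (27/14)/10 = 0.1929.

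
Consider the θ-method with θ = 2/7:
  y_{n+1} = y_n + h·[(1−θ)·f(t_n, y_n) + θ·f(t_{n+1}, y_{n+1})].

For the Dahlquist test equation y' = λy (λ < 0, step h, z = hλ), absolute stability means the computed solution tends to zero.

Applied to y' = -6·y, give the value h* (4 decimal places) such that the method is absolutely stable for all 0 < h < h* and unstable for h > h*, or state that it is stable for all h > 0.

(-4.6667,0); λ=-6 ⇒ h* = (14/3)/6 = 0.7778.

Test eqn y'=λy, z=hλ:
  y_{n+1} = y_n + z·[5/7·y_n + 2/7·y_{n+1}] ⇒ (1 − 2/7z)y_{n+1} = (1 + 5/7z)y_n
  ⇒ R(z) = (1 + 5/7z)/(1 − 2/7z).

Need |R(x)|<1, x<0.
x=-1.73: |R|=0.1577
R=−1: 1+5/7x = −1+2/7x ⇒ -3/7x=2 ⇒ x=2/(-3/7)=-4.6667
Confirm numerically:
  x=-4.278: |R|=0.92504 <1
  x=-3.325: |R|=0.70513 <1
  x=-2.222: |R|=0.35914 <1
  x=-1.950: |R|=0.25229 <1
  x=-4.770: |R|=1.01874 >1
  x=-4.767: |R|=1.01820 >1
  x=-4.703: |R|=1.00664 >1
Interval (-4.6667, 0).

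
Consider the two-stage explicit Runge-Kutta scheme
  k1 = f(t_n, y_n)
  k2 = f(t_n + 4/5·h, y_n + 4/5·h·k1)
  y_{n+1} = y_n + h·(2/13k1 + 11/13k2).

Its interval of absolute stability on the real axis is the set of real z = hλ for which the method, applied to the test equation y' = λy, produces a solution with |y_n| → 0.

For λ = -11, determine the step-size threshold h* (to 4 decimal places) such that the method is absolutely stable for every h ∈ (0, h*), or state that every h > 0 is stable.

(-1.4773,0); λ=-11 ⇒ h* = (65/44)/11 = 0.1343.

With y'=λy (z=hλ):
  k1=λy_n ⇒ h·k1=z·y_n;  k2=λ(1+4/5z)y_n ⇒ h·k2=z(1+4/5z)y_n
  y_{n+1}/y_n = 1 + 2/13z + 11/13z(1+4/5z) = 1 + z + 44/65z²
  so R(z) = 1 + z + 44/65z².

Solve |R(x)|<1 on ℝ⁻.
x=-0.47: |R|=0.6795
R=1: x+44/65x²=0 ⇒ x=−65/44=-1.4773; min R=1−1/(4·44/65)=0.6307>−1
Confirm numerically:
  x=-1.089: |R|=0.71378 <1
  x=-1.082: |R|=0.71049 <1
  x=-0.970: |R|=0.66692 <1
  x=-0.948: |R|=0.66035 <1
  x=-1.652: |R|=1.19539 >1
  x=-1.633: |R|=1.17214 >1
  x=-1.501: |R|=1.02411 >1
Stable set (-1.4773, 0).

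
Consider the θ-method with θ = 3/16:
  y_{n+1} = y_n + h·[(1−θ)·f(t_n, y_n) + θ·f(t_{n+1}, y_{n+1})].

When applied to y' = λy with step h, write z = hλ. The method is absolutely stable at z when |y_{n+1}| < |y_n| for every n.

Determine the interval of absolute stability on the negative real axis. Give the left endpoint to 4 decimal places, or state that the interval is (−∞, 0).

Set f=λy, z=hλ:
  y_{n+1} = y_n + z·[13/16·y_n + 3/16·y_{n+1}] ⇒ (1 − 3/16z)y_{n+1} = (1 + 13/16z)y_n
  R(z) = (1 + 13/16z)/(1 − 3/16z).

Boundary: |R(x)|=1, x<0.
x=-1.61: |R|=0.2367
R=−1: 1+13/16x = −1+3/16x ⇒ -5/8x=2 ⇒ x=2/(-5/8)=-3.2000
Confirm numerically:
  x=-2.237: |R|=0.57598 <1
  x=-2.227: |R|=0.57101 <1
  x=-1.829: |R|=0.36194 <1
  x=-3.761: |R|=1.20562 >1
  x=-3.610: |R|=1.15281 >1
Interval (-3.2000, 0).

z∈(-3.2000,0).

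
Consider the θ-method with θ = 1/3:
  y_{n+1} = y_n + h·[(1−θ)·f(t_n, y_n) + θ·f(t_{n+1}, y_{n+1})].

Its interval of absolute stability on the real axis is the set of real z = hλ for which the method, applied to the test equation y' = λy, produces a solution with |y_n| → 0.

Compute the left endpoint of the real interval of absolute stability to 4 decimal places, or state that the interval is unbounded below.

z* = -6.0000.

On y'=λy, z=hλ:
  y_{n+1} = y_n + z·[2/3·y_n + 1/3·y_{n+1}] ⇒ (1 − 1/3z)y_{n+1} = (1 + 2/3z)y_n
  Hence R(z) = (1 + 2/3z)/(1 − 1/3z).

Need |R(x)|<1, x<0.
x=-0.67: |R|=0.4523
R=−1: 1+2/3x = −1+1/3x ⇒ -1/3x=2 ⇒ x=2/(-1/3)=-6.0000
Confirm numerically:
  x=-5.379: |R|=0.92589 <1
  x=-4.840: |R|=0.85204 <1
  x=-3.198: |R|=0.54792 <1
  x=-6.457: |R|=1.04832 >1
  x=-6.434: |R|=1.04600 >1
  x=-6.408: |R|=1.04337 >1
So |R|<1 on (-6.0000, 0).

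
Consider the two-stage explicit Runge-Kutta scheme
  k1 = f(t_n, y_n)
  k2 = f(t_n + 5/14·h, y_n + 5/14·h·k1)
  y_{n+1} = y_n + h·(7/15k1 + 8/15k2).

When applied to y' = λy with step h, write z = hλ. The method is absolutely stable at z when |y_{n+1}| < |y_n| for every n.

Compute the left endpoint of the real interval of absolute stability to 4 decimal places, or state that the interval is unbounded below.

left endpoint -5.2500.

On y'=λy, z=hλ:
  k1=λy_n ⇒ h·k1=z·y_n;  k2=λ(1+5/14z)y_n ⇒ h·k2=z(1+5/14z)y_n
  y_{n+1}/y_n = 1 + 7/15z + 8/15z(1+5/14z) = 1 + z + 4/21z²
  so R(z) = 1 + z + 4/21z².

Need |R(x)|<1, x<0.
x=-1.08: |R|=0.1422
R=1: x+4/21x²=0 ⇒ x=−21/4=-5.2500; min R=1−1/(4·4/21)=-0.3125>−1
Confirm numerically:
  x=-4.244: |R|=0.18677 <1
  x=-3.429: |R|=0.18937 <1
  x=-3.136: |R|=0.26276 <1
  x=-5.664: |R|=1.44665 >1
  x=-5.303: |R|=1.05354 >1
Stable set (-5.2500, 0).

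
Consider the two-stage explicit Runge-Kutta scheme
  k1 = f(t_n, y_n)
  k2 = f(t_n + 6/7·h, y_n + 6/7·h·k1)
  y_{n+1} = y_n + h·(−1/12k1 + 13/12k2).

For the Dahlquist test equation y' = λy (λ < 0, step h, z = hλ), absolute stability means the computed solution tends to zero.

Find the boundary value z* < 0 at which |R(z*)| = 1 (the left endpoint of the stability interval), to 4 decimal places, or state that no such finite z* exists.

left endpoint -1.0769.

With y'=λy (z=hλ):
  k1=λy_n ⇒ h·k1=z·y_n;  k2=λ(1+6/7z)y_n ⇒ h·k2=z(1+6/7z)y_n
  y_{n+1}/y_n = 1 − 1/12z + 13/12z(1+6/7z) = 1 + z + 13/14z²
  R(z) = 1 + z + 13/14z².

Boundary: |R(x)|=1, x<0.
x=-1.76: |R|=2.1163
R=1: x+13/14x²=0 ⇒ x=−14/13=-1.0769; min R=1−1/(4·13/14)=0.7308>−1
Confirm numerically:
  x=-0.872: |R|=0.83407 <1
  x=-0.747: |R|=0.77115 <1
  x=-0.487: |R|=0.73323 <1
  x=-1.596: |R|=1.76927 >1
  x=-1.282: |R|=1.24413 >1
So |R|<1 on (-1.0769, 0).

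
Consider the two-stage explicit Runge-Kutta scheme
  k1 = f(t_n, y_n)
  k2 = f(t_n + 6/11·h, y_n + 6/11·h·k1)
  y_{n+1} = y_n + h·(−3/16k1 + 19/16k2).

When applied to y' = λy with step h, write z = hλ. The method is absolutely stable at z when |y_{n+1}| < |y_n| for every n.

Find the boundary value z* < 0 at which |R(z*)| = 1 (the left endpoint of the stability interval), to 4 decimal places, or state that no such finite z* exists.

left endpoint -1.5439.

On y'=λy, z=hλ:
  k1=λy_n ⇒ h·k1=z·y_n;  k2=λ(1+6/11z)y_n ⇒ h·k2=z(1+6/11z)y_n
  y_{n+1}/y_n = 1 − 3/16z + 19/16z(1+6/11z) = 1 + z + 57/88z²
  Hence R(z) = 1 + z + 57/88z².

Boundary: |R(x)|=1, x<0.
x=-0.77: |R|=0.6140
R=1: x+57/88x²=0 ⇒ x=−88/57=-1.5439; min R=1−1/(4·57/88)=0.6140>−1
Confirm numerically:
  x=-1.033: |R|=0.65818 <1
  x=-0.754: |R|=0.61424 <1
  x=-0.733: |R|=0.61502 <1
  x=-2.110: |R|=1.77375 >1
  x=-1.948: |R|=1.50993 >1
  x=-1.832: |R|=1.34192 >1
Interval (-1.5439, 0).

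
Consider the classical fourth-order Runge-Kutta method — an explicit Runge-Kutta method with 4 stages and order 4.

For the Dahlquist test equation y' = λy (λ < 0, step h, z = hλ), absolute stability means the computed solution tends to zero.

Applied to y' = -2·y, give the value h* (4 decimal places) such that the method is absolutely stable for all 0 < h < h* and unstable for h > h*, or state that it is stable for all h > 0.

Set f=λy, z=hλ:
  order 4, 4-stage ⇒ R(z)=1+z+z^2/2+z^3/6+z^4/24
  (e.g. R(-0.88)=0.41861, |R|=0.41861)

Boundary: |R(x)|=1, x<0.
x=-0.88: |R|=0.4186
|R(-3.13)|=1.6569 |R(-2.29)|=0.4764 |R(-1.14)|=0.3332
Bisect:
  x_lo=-3.2722 |R|=2.0190  x_hi=-0.1901 |R|=0.8269
  mid=-1.73118 |R|=0.27684 →hi
  mid=-2.50170 |R|=0.65010 →hi
  mid=-2.88696 |R|=1.16442 →lo
  mid=-2.69433 |R|=0.87130 →hi
  mid=-2.79065 |R|=1.00810 →lo
  mid=-2.74249 |R|=0.93736 →hi
  mid=-2.76657 |R|=0.97213 →hi
  ...
  [-2.78538,-2.78519] ⇒ x*=-2.7853
So |R|<1 on (-2.7853, 0).

(-2.7853,0); λ=-2 ⇒ h* = 1.3926.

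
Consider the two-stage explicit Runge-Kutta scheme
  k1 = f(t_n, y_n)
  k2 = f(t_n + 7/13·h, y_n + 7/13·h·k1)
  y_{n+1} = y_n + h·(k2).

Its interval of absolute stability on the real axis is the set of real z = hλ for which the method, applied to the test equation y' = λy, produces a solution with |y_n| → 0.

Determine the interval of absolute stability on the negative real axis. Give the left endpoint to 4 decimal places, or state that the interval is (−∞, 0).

On y'=λy, z=hλ:
  k1=λy_n ⇒ h·k1=z·y_n;  k2=λ(1+7/13z)y_n ⇒ h·k2=z(1+7/13z)y_n
  y_{n+1}/y_n = 1 + z(1+7/13z) = 1 + z + 7/13z²
  ⇒ R(z) = 1 + z + 7/13z².

Solve |R(x)|<1 on ℝ⁻.
x=-0.8: |R|=0.5446
R=1: x+7/13x²=0 ⇒ x=−13/7=-1.8571; min R=1−1/(4·7/13)=0.5357>−1
Confirm numerically:
  x=-0.958: |R|=0.53618 <1
  x=-0.935: |R|=0.53574 <1
  x=-0.871: |R|=0.53750 <1
  x=-2.250: |R|=1.47596 >1
  x=-2.082: |R|=1.25208 >1
  x=-1.945: |R|=1.09201 >1
Interval (-1.8571, 0).

(-1.8571, 0).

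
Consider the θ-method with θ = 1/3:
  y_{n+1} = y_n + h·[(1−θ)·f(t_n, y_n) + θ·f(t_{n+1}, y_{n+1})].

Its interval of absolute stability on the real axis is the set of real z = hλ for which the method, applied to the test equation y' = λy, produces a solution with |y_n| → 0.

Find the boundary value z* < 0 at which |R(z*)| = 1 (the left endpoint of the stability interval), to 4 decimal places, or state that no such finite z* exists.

Test eqn y'=λy, z=hλ:
  y_{n+1} = y_n + z·[2/3·y_n + 1/3·y_{n+1}] ⇒ (1 − 1/3z)y_{n+1} = (1 + 2/3z)y_n
  R(z) = (1 + 2/3z)/(1 − 1/3z).

Need |R(x)|<1, x<0.
x=-1.02: |R|=0.2388
R=−1: 1+2/3x = −1+1/3x ⇒ -1/3x=2 ⇒ x=2/(-1/3)=-6.0000
Confirm numerically:
  x=-5.922: |R|=0.99126 <1
  x=-3.886: |R|=0.69300 <1
  x=-3.498: |R|=0.61496 <1
  x=-6.550: |R|=1.05759 >1
  x=-6.225: |R|=1.02439 >1
Stable set (-6.0000, 0).

left endpoint -6.0000.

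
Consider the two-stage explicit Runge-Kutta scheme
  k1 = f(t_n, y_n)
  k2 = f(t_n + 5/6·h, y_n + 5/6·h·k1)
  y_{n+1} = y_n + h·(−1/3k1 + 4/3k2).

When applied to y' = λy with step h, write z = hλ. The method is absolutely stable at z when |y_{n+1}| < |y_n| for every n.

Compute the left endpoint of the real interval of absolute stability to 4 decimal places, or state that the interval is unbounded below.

Test eqn y'=λy, z=hλ:
  k1=λy_n ⇒ h·k1=z·y_n;  k2=λ(1+5/6z)y_n ⇒ h·k2=z(1+5/6z)y_n
  y_{n+1}/y_n = 1 − 1/3z + 4/3z(1+5/6z) = 1 + z + 10/9z²
  R(z) = 1 + z + 10/9z².

Need |R(x)|<1, x<0.
x=-0.41: |R|=0.7768
R=1: x+10/9x²=0 ⇒ x=−9/10=-0.9000; min R=1−1/(4·10/9)=0.7750>−1
Confirm numerically:
  x=-0.809: |R|=0.91820 <1
  x=-0.802: |R|=0.91267 <1
  x=-0.496: |R|=0.77735 <1
  x=-0.414: |R|=0.77644 <1
  x=-1.483: |R|=1.96065 >1
  x=-1.399: |R|=1.77567 >1
Stable set (-0.9000, 0).

left endpoint -0.9000.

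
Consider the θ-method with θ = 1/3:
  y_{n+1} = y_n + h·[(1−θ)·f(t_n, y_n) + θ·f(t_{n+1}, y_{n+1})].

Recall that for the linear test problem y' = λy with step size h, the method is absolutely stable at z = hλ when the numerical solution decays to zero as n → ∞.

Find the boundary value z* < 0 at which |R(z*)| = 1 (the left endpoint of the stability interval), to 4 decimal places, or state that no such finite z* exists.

With y'=λy (z=hλ):
  y_{n+1} = y_n + z·[2/3·y_n + 1/3·y_{n+1}] ⇒ (1 − 1/3z)y_{n+1} = (1 + 2/3z)y_n
  ⇒ R(z) = (1 + 2/3z)/(1 − 1/3z).

Solve |R(x)|<1 on ℝ⁻.
x=-1.59: |R|=0.0392
R=−1: 1+2/3x = −1+1/3x ⇒ -1/3x=2 ⇒ x=2/(-1/3)=-6.0000
Confirm numerically:
  x=-5.468: |R|=0.93718 <1
  x=-5.178: |R|=0.89949 <1
  x=-2.611: |R|=0.39601 <1
  x=-6.591: |R|=1.06162 >1
  x=-6.285: |R|=1.03069 >1
Stable set (-6.0000, 0).

left endpoint -6.0000.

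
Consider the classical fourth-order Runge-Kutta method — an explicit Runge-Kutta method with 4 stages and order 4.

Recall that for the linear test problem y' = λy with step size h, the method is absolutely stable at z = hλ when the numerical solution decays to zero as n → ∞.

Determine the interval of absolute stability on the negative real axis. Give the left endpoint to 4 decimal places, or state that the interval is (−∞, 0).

Test eqn y'=λy, z=hλ:
  order 4, 4-stage ⇒ R(z)=1+z+z^2/2+z^3/6+z^4/24
  (e.g. R(-1.43)=0.27932, |R|=0.27932)

Find x<0 with |R(x)|<1.
x=-1.43: |R|=0.2793
|R(-3.09)|=1.5654 |R(-1.07)|=0.3529 |R(-1.03)|=0.3652
Bisect:
  x_lo=-3.3412 |R|=2.2167  x_hi=-0.1882 |R|=0.8285
  mid=-1.76468 |R|=0.28054 →hi
  mid=-2.55294 |R|=0.70259 →hi
  mid=-2.94707 |R|=1.27259 →lo
  mid=-2.75001 |R|=0.94809 →hi
  mid=-2.84854 |R|=1.09962 →lo
  mid=-2.79927 |R|=1.02128 →lo
  mid=-2.77464 |R|=0.98405 →hi
  mid=-2.78696 |R|=1.00251 →lo
  ...
  [-2.78542,-2.78522] ⇒ x*=-2.7853
Interval (-2.7853, 0).

(-2.7853, 0).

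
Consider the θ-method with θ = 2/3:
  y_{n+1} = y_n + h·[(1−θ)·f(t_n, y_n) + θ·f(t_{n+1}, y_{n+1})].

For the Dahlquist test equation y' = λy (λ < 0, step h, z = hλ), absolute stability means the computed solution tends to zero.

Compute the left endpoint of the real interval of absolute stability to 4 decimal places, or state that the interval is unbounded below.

(−∞, 0) — no finite endpoint.

Test eqn y'=λy, z=hλ:
  y_{n+1} = y_n + z·[1/3·y_n + 2/3·y_{n+1}] ⇒ (1 − 2/3z)y_{n+1} = (1 + 1/3z)y_n
  ⇒ R(z) = (1 + 1/3z)/(1 − 2/3z).

Find x<0 with |R(x)|<1.
x=-0.92: |R|=0.4298
x=-2: |R|=0.1429
x=-10: |R|=0.3043
x=-100: |R|=0.4778
θ=2/3≥1/2 ⇒ |1+1/3x|<|1−2/3x| ∀x<0 ⇒ interval (−∞,0).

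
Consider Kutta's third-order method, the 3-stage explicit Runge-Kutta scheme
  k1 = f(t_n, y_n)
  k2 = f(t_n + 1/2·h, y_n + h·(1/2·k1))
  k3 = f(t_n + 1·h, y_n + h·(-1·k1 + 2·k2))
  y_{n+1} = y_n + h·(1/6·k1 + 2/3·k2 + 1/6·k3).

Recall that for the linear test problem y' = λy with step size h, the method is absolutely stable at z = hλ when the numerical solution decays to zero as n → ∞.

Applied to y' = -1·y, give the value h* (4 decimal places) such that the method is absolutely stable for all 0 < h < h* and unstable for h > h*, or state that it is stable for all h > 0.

On y'=λy, z=hλ:
  order 3, 3-stage ⇒ R(z)=1+z+z^2/2+z^3/6
  (e.g. R(-1.7)=-0.07383, |R|=0.07383)

Boundary: |R(x)|=1, x<0.
x=-1.7: |R|=0.0738
|R(-1.96)|=0.2941 |R(-0.86)|=0.4038 |R(-0.58)|=0.5557
Bisect:
  x_lo=-2.9502 |R|=1.8779  x_hi=-0.2568 |R|=0.7733
  mid=-1.60351 |R|=0.00506 →hi
  mid=-2.27684 |R|=0.65203 →hi
  mid=-2.61350 |R|=1.17352 →lo
  mid=-2.44517 |R|=0.89230 →hi
  mid=-2.52934 |R|=1.02749 →lo
  mid=-2.48725 |R|=0.95858 →hi
  mid=-2.50830 |R|=0.99270 →hi
  ...
  [-2.51290,-2.51273] ⇒ x*=-2.5127
So |R|<1 on (-2.5127, 0).

(-2.5127,0); λ=-1 ⇒ h* = 2.5127.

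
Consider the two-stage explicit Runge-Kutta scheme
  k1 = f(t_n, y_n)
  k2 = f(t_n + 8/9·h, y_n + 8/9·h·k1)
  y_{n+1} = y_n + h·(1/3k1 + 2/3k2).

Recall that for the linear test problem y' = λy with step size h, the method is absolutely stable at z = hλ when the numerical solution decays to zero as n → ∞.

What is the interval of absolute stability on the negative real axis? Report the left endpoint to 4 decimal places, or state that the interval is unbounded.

(-1.6875, 0).

With y'=λy (z=hλ):
  k1=λy_n ⇒ h·k1=z·y_n;  k2=λ(1+8/9z)y_n ⇒ h·k2=z(1+8/9z)y_n
  y_{n+1}/y_n = 1 + 1/3z + 2/3z(1+8/9z) = 1 + z + 16/27z²
  ⇒ R(z) = 1 + z + 16/27z².

Need |R(x)|<1, x<0.
x=-0.74: |R|=0.5845
R=1: x+16/27x²=0 ⇒ x=−27/16=-1.6875; min R=1−1/(4·16/27)=0.5781>−1
Confirm numerically:
  x=-1.570: |R|=0.89068 <1
  x=-1.250: |R|=0.67593 <1
  x=-1.164: |R|=0.63890 <1
  x=-1.039: |R|=0.60072 <1
  x=-2.187: |R|=1.64735 >1
  x=-2.094: |R|=1.50442 >1
  x=-1.952: |R|=1.30596 >1
Stable set (-1.6875, 0).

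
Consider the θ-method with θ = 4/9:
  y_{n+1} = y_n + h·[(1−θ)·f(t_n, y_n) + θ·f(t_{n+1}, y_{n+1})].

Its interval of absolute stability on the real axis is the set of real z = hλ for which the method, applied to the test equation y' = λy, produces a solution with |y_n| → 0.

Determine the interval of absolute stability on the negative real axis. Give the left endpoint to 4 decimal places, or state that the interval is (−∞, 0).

Test eqn y'=λy, z=hλ:
  y_{n+1} = y_n + z·[5/9·y_n + 4/9·y_{n+1}] ⇒ (1 − 4/9z)y_{n+1} = (1 + 5/9z)y_n
  so R(z) = (1 + 5/9z)/(1 − 4/9z).

Boundary: |R(x)|=1, x<0.
x=-1.1: |R|=0.2612
R=−1: 1+5/9x = −1+4/9x ⇒ -1/9x=2 ⇒ x=2/(-1/9)=-18.0000
Confirm numerically:
  x=-17.974: |R|=0.99968 <1
  x=-17.859: |R|=0.99825 <1
  x=-9.636: |R|=0.82408 <1
  x=-7.654: |R|=0.73884 <1
  x=-18.267: |R|=1.00325 >1
  x=-18.130: |R|=1.00159 >1
Interval (-18.0000, 0).

(-18.0000, 0).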